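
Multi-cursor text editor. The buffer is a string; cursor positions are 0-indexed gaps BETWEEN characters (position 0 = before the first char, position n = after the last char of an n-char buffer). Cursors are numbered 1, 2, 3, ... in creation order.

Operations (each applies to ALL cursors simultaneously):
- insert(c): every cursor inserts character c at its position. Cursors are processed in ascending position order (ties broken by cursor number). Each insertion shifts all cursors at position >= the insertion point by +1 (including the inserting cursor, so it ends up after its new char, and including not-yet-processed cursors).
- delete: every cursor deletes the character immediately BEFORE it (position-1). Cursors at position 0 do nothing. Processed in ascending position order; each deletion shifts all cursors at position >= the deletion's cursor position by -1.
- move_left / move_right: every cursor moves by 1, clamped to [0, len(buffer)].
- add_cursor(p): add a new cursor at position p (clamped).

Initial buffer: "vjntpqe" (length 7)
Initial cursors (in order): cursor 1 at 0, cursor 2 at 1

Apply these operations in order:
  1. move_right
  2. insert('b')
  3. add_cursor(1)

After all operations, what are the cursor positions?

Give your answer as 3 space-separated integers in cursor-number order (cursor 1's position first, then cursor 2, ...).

After op 1 (move_right): buffer="vjntpqe" (len 7), cursors c1@1 c2@2, authorship .......
After op 2 (insert('b')): buffer="vbjbntpqe" (len 9), cursors c1@2 c2@4, authorship .1.2.....
After op 3 (add_cursor(1)): buffer="vbjbntpqe" (len 9), cursors c3@1 c1@2 c2@4, authorship .1.2.....

Answer: 2 4 1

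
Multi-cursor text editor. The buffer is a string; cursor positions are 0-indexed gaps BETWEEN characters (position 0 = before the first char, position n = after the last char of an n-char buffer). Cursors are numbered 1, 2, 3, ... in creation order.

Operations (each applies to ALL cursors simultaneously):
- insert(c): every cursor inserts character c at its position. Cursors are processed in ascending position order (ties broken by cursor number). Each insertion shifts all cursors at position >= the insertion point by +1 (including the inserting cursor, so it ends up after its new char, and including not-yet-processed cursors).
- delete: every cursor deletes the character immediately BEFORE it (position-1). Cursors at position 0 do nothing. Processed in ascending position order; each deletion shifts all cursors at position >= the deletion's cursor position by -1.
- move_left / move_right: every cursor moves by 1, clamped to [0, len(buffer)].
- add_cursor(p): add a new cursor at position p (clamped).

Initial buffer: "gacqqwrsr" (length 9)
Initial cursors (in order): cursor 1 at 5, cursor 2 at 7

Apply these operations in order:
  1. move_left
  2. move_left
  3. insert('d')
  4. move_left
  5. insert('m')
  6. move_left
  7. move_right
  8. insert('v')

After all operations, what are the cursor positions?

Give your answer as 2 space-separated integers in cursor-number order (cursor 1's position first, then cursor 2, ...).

Answer: 5 10

Derivation:
After op 1 (move_left): buffer="gacqqwrsr" (len 9), cursors c1@4 c2@6, authorship .........
After op 2 (move_left): buffer="gacqqwrsr" (len 9), cursors c1@3 c2@5, authorship .........
After op 3 (insert('d')): buffer="gacdqqdwrsr" (len 11), cursors c1@4 c2@7, authorship ...1..2....
After op 4 (move_left): buffer="gacdqqdwrsr" (len 11), cursors c1@3 c2@6, authorship ...1..2....
After op 5 (insert('m')): buffer="gacmdqqmdwrsr" (len 13), cursors c1@4 c2@8, authorship ...11..22....
After op 6 (move_left): buffer="gacmdqqmdwrsr" (len 13), cursors c1@3 c2@7, authorship ...11..22....
After op 7 (move_right): buffer="gacmdqqmdwrsr" (len 13), cursors c1@4 c2@8, authorship ...11..22....
After op 8 (insert('v')): buffer="gacmvdqqmvdwrsr" (len 15), cursors c1@5 c2@10, authorship ...111..222....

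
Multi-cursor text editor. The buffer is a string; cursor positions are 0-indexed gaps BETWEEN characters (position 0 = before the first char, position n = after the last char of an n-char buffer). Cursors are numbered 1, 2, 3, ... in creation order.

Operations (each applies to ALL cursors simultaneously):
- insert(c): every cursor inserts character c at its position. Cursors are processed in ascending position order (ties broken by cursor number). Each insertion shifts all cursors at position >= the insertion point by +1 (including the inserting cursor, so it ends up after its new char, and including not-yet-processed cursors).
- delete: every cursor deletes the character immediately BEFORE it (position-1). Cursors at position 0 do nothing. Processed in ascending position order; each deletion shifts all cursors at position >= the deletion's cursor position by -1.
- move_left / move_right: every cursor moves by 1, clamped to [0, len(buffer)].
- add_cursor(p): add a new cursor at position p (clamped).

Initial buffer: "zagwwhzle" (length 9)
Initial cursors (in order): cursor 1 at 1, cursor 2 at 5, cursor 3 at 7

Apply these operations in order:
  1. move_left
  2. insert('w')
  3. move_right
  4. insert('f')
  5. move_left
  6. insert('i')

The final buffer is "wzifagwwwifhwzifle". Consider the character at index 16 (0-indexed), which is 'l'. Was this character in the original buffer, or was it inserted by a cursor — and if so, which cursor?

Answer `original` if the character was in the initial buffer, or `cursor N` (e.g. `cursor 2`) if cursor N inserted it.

Answer: original

Derivation:
After op 1 (move_left): buffer="zagwwhzle" (len 9), cursors c1@0 c2@4 c3@6, authorship .........
After op 2 (insert('w')): buffer="wzagwwwhwzle" (len 12), cursors c1@1 c2@6 c3@9, authorship 1....2..3...
After op 3 (move_right): buffer="wzagwwwhwzle" (len 12), cursors c1@2 c2@7 c3@10, authorship 1....2..3...
After op 4 (insert('f')): buffer="wzfagwwwfhwzfle" (len 15), cursors c1@3 c2@9 c3@13, authorship 1.1...2.2.3.3..
After op 5 (move_left): buffer="wzfagwwwfhwzfle" (len 15), cursors c1@2 c2@8 c3@12, authorship 1.1...2.2.3.3..
After op 6 (insert('i')): buffer="wzifagwwwifhwzifle" (len 18), cursors c1@3 c2@10 c3@15, authorship 1.11...2.22.3.33..
Authorship (.=original, N=cursor N): 1 . 1 1 . . . 2 . 2 2 . 3 . 3 3 . .
Index 16: author = original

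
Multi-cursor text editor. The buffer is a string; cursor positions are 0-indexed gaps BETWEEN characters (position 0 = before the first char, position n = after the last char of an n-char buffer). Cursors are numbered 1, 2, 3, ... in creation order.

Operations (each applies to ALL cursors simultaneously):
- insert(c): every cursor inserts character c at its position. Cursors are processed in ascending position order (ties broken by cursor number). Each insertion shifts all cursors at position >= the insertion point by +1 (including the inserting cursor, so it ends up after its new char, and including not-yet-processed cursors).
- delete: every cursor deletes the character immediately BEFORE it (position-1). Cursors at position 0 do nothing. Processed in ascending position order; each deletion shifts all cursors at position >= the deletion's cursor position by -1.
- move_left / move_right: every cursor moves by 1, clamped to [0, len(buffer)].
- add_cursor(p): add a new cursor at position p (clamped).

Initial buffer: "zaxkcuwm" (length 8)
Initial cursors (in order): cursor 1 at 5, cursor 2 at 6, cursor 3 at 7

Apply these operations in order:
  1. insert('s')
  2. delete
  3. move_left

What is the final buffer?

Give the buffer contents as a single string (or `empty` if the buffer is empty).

Answer: zaxkcuwm

Derivation:
After op 1 (insert('s')): buffer="zaxkcsuswsm" (len 11), cursors c1@6 c2@8 c3@10, authorship .....1.2.3.
After op 2 (delete): buffer="zaxkcuwm" (len 8), cursors c1@5 c2@6 c3@7, authorship ........
After op 3 (move_left): buffer="zaxkcuwm" (len 8), cursors c1@4 c2@5 c3@6, authorship ........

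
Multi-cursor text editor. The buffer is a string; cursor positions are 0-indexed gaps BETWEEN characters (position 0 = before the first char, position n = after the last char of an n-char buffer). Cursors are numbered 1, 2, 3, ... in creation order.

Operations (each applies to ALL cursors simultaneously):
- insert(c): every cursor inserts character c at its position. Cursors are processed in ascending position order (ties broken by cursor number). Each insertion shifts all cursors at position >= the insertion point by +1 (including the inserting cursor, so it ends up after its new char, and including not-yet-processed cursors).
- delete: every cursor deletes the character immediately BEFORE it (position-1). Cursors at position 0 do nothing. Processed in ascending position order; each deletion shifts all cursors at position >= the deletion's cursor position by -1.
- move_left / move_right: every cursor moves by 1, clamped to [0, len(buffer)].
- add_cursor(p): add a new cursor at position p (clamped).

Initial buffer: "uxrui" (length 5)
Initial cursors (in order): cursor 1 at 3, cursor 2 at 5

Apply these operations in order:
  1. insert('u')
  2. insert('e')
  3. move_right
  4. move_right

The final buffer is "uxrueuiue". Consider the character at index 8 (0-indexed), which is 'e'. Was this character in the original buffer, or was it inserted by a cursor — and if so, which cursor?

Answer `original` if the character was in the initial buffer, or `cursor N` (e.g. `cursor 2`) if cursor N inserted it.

After op 1 (insert('u')): buffer="uxruuiu" (len 7), cursors c1@4 c2@7, authorship ...1..2
After op 2 (insert('e')): buffer="uxrueuiue" (len 9), cursors c1@5 c2@9, authorship ...11..22
After op 3 (move_right): buffer="uxrueuiue" (len 9), cursors c1@6 c2@9, authorship ...11..22
After op 4 (move_right): buffer="uxrueuiue" (len 9), cursors c1@7 c2@9, authorship ...11..22
Authorship (.=original, N=cursor N): . . . 1 1 . . 2 2
Index 8: author = 2

Answer: cursor 2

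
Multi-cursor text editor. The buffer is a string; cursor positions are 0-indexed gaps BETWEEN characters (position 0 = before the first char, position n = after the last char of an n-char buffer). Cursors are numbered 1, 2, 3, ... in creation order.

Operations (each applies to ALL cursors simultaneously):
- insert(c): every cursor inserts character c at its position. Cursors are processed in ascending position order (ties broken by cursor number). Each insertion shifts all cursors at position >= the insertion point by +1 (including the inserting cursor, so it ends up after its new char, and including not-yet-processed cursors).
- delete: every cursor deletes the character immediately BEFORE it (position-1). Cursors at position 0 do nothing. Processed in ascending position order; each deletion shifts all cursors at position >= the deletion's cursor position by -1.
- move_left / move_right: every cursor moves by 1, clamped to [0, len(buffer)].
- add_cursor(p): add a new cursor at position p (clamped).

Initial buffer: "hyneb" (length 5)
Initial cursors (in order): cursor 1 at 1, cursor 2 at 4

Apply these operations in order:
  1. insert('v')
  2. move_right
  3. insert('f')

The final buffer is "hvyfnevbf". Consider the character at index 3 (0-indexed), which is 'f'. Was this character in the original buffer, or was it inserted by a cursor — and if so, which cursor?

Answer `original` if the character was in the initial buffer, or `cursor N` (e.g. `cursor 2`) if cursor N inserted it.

Answer: cursor 1

Derivation:
After op 1 (insert('v')): buffer="hvynevb" (len 7), cursors c1@2 c2@6, authorship .1...2.
After op 2 (move_right): buffer="hvynevb" (len 7), cursors c1@3 c2@7, authorship .1...2.
After op 3 (insert('f')): buffer="hvyfnevbf" (len 9), cursors c1@4 c2@9, authorship .1.1..2.2
Authorship (.=original, N=cursor N): . 1 . 1 . . 2 . 2
Index 3: author = 1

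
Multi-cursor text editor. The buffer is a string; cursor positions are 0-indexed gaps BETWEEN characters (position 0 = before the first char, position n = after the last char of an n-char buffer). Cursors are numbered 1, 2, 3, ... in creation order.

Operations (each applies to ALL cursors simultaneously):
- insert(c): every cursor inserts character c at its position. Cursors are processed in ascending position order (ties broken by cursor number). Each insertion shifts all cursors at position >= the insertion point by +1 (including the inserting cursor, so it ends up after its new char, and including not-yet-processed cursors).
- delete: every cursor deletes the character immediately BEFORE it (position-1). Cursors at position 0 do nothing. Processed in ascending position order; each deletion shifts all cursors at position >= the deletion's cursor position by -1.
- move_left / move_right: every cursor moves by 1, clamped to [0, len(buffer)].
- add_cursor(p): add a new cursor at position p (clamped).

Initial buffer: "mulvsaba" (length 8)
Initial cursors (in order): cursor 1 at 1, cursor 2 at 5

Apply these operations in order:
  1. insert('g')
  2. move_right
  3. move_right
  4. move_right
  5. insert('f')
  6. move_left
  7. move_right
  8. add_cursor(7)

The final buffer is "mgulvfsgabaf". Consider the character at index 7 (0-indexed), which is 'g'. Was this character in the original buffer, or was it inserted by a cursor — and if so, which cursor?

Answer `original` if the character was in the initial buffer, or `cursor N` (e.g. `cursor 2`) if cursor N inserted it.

Answer: cursor 2

Derivation:
After op 1 (insert('g')): buffer="mgulvsgaba" (len 10), cursors c1@2 c2@7, authorship .1....2...
After op 2 (move_right): buffer="mgulvsgaba" (len 10), cursors c1@3 c2@8, authorship .1....2...
After op 3 (move_right): buffer="mgulvsgaba" (len 10), cursors c1@4 c2@9, authorship .1....2...
After op 4 (move_right): buffer="mgulvsgaba" (len 10), cursors c1@5 c2@10, authorship .1....2...
After op 5 (insert('f')): buffer="mgulvfsgabaf" (len 12), cursors c1@6 c2@12, authorship .1...1.2...2
After op 6 (move_left): buffer="mgulvfsgabaf" (len 12), cursors c1@5 c2@11, authorship .1...1.2...2
After op 7 (move_right): buffer="mgulvfsgabaf" (len 12), cursors c1@6 c2@12, authorship .1...1.2...2
After op 8 (add_cursor(7)): buffer="mgulvfsgabaf" (len 12), cursors c1@6 c3@7 c2@12, authorship .1...1.2...2
Authorship (.=original, N=cursor N): . 1 . . . 1 . 2 . . . 2
Index 7: author = 2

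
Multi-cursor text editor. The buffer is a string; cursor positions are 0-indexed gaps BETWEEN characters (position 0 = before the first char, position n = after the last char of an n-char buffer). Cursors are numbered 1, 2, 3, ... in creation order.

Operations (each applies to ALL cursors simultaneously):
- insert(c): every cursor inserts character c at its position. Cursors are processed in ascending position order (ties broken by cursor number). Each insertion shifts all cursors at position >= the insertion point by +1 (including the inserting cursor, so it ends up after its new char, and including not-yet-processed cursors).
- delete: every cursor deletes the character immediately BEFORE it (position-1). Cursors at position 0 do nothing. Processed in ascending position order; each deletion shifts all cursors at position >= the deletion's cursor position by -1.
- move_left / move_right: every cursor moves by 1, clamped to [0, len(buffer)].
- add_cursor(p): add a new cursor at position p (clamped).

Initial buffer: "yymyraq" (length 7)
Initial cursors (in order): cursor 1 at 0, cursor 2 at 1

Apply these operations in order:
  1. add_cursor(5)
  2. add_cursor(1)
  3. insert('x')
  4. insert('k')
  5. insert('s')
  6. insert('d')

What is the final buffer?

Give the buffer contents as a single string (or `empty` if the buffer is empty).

After op 1 (add_cursor(5)): buffer="yymyraq" (len 7), cursors c1@0 c2@1 c3@5, authorship .......
After op 2 (add_cursor(1)): buffer="yymyraq" (len 7), cursors c1@0 c2@1 c4@1 c3@5, authorship .......
After op 3 (insert('x')): buffer="xyxxymyrxaq" (len 11), cursors c1@1 c2@4 c4@4 c3@9, authorship 1.24....3..
After op 4 (insert('k')): buffer="xkyxxkkymyrxkaq" (len 15), cursors c1@2 c2@7 c4@7 c3@13, authorship 11.2424....33..
After op 5 (insert('s')): buffer="xksyxxkkssymyrxksaq" (len 19), cursors c1@3 c2@10 c4@10 c3@17, authorship 111.242424....333..
After op 6 (insert('d')): buffer="xksdyxxkkssddymyrxksdaq" (len 23), cursors c1@4 c2@13 c4@13 c3@21, authorship 1111.24242424....3333..

Answer: xksdyxxkkssddymyrxksdaq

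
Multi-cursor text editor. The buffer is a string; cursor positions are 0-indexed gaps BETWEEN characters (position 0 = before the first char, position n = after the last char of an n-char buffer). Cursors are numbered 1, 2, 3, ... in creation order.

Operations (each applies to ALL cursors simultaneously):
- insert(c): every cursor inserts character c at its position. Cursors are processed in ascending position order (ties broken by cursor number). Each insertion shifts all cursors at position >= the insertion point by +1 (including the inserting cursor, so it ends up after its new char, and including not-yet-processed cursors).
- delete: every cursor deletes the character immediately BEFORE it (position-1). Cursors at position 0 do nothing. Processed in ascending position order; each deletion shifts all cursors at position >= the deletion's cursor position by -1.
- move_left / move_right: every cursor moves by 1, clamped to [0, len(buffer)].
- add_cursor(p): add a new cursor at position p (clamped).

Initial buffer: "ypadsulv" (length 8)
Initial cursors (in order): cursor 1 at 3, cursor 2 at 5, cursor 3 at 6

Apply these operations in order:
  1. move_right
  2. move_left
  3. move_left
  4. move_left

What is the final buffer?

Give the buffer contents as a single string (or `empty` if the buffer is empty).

After op 1 (move_right): buffer="ypadsulv" (len 8), cursors c1@4 c2@6 c3@7, authorship ........
After op 2 (move_left): buffer="ypadsulv" (len 8), cursors c1@3 c2@5 c3@6, authorship ........
After op 3 (move_left): buffer="ypadsulv" (len 8), cursors c1@2 c2@4 c3@5, authorship ........
After op 4 (move_left): buffer="ypadsulv" (len 8), cursors c1@1 c2@3 c3@4, authorship ........

Answer: ypadsulv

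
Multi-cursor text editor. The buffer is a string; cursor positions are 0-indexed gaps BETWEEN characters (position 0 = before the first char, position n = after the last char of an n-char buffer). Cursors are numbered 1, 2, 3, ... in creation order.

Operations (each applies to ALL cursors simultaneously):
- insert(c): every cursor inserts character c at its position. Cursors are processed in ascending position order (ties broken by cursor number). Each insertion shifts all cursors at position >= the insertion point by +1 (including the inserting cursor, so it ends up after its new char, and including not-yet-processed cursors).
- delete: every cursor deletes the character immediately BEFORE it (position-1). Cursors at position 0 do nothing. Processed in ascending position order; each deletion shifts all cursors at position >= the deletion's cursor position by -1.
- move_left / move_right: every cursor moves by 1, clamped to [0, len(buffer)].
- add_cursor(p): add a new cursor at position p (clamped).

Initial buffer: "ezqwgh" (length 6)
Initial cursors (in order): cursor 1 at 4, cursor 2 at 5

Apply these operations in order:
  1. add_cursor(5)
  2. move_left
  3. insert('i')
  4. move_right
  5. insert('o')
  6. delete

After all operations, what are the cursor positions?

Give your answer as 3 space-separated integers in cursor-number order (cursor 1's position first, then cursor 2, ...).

After op 1 (add_cursor(5)): buffer="ezqwgh" (len 6), cursors c1@4 c2@5 c3@5, authorship ......
After op 2 (move_left): buffer="ezqwgh" (len 6), cursors c1@3 c2@4 c3@4, authorship ......
After op 3 (insert('i')): buffer="ezqiwiigh" (len 9), cursors c1@4 c2@7 c3@7, authorship ...1.23..
After op 4 (move_right): buffer="ezqiwiigh" (len 9), cursors c1@5 c2@8 c3@8, authorship ...1.23..
After op 5 (insert('o')): buffer="ezqiwoiigooh" (len 12), cursors c1@6 c2@11 c3@11, authorship ...1.123.23.
After op 6 (delete): buffer="ezqiwiigh" (len 9), cursors c1@5 c2@8 c3@8, authorship ...1.23..

Answer: 5 8 8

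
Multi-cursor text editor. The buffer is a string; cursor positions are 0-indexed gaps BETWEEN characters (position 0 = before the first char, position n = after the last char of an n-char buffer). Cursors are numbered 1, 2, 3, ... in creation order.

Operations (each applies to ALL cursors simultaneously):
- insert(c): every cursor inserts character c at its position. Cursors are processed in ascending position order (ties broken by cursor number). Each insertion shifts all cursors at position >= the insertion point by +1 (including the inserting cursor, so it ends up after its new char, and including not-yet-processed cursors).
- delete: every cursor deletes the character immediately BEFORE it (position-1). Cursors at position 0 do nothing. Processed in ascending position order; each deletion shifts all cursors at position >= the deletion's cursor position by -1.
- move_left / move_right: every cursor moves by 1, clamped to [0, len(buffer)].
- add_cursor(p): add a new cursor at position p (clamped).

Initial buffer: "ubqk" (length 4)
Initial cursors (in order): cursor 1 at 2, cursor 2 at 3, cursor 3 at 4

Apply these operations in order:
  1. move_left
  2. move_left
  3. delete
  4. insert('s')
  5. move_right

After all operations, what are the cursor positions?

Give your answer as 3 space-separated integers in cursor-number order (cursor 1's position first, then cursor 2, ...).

Answer: 4 4 4

Derivation:
After op 1 (move_left): buffer="ubqk" (len 4), cursors c1@1 c2@2 c3@3, authorship ....
After op 2 (move_left): buffer="ubqk" (len 4), cursors c1@0 c2@1 c3@2, authorship ....
After op 3 (delete): buffer="qk" (len 2), cursors c1@0 c2@0 c3@0, authorship ..
After op 4 (insert('s')): buffer="sssqk" (len 5), cursors c1@3 c2@3 c3@3, authorship 123..
After op 5 (move_right): buffer="sssqk" (len 5), cursors c1@4 c2@4 c3@4, authorship 123..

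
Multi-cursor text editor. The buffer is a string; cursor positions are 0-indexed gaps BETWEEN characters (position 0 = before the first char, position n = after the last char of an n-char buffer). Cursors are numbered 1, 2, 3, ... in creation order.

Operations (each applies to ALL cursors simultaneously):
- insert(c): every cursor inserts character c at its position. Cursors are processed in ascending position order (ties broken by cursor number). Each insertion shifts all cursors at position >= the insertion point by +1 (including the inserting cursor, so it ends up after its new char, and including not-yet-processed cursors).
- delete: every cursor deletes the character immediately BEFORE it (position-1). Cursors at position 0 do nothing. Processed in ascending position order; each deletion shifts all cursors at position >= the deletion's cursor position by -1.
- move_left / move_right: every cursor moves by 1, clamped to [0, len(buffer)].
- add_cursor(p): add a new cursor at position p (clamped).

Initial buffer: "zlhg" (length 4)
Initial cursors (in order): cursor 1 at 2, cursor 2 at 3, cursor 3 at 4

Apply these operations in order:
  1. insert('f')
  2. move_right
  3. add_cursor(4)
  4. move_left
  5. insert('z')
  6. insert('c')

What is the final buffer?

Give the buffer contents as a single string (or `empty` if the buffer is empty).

After op 1 (insert('f')): buffer="zlfhfgf" (len 7), cursors c1@3 c2@5 c3@7, authorship ..1.2.3
After op 2 (move_right): buffer="zlfhfgf" (len 7), cursors c1@4 c2@6 c3@7, authorship ..1.2.3
After op 3 (add_cursor(4)): buffer="zlfhfgf" (len 7), cursors c1@4 c4@4 c2@6 c3@7, authorship ..1.2.3
After op 4 (move_left): buffer="zlfhfgf" (len 7), cursors c1@3 c4@3 c2@5 c3@6, authorship ..1.2.3
After op 5 (insert('z')): buffer="zlfzzhfzgzf" (len 11), cursors c1@5 c4@5 c2@8 c3@10, authorship ..114.22.33
After op 6 (insert('c')): buffer="zlfzzcchfzcgzcf" (len 15), cursors c1@7 c4@7 c2@11 c3@14, authorship ..11414.222.333

Answer: zlfzzcchfzcgzcf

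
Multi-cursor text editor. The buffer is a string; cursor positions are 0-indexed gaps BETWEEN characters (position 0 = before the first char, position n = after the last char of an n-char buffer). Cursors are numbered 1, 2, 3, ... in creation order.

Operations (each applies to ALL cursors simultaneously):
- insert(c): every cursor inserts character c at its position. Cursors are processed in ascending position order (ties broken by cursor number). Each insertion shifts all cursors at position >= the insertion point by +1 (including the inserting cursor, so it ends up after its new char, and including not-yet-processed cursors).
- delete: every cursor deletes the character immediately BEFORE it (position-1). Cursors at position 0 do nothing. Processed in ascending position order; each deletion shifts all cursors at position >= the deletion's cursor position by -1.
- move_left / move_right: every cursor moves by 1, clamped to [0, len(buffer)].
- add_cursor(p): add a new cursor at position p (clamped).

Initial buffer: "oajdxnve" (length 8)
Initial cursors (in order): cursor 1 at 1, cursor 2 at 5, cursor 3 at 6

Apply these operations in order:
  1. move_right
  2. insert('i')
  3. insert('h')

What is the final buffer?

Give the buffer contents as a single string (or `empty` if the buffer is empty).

After op 1 (move_right): buffer="oajdxnve" (len 8), cursors c1@2 c2@6 c3@7, authorship ........
After op 2 (insert('i')): buffer="oaijdxnivie" (len 11), cursors c1@3 c2@8 c3@10, authorship ..1....2.3.
After op 3 (insert('h')): buffer="oaihjdxnihvihe" (len 14), cursors c1@4 c2@10 c3@13, authorship ..11....22.33.

Answer: oaihjdxnihvihe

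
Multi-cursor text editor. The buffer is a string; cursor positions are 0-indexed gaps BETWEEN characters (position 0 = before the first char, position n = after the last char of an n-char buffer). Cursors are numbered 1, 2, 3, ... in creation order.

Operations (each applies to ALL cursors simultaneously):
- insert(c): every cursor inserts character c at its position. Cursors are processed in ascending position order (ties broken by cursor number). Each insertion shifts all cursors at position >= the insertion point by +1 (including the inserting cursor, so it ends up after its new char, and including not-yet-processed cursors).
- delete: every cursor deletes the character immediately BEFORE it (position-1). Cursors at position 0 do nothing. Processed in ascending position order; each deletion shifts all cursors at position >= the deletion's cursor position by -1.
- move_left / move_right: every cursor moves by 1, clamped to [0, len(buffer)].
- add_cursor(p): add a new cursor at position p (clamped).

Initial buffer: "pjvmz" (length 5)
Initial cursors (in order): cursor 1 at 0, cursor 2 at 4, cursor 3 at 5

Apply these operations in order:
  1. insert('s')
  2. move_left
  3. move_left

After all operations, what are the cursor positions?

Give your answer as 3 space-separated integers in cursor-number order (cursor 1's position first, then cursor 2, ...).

After op 1 (insert('s')): buffer="spjvmszs" (len 8), cursors c1@1 c2@6 c3@8, authorship 1....2.3
After op 2 (move_left): buffer="spjvmszs" (len 8), cursors c1@0 c2@5 c3@7, authorship 1....2.3
After op 3 (move_left): buffer="spjvmszs" (len 8), cursors c1@0 c2@4 c3@6, authorship 1....2.3

Answer: 0 4 6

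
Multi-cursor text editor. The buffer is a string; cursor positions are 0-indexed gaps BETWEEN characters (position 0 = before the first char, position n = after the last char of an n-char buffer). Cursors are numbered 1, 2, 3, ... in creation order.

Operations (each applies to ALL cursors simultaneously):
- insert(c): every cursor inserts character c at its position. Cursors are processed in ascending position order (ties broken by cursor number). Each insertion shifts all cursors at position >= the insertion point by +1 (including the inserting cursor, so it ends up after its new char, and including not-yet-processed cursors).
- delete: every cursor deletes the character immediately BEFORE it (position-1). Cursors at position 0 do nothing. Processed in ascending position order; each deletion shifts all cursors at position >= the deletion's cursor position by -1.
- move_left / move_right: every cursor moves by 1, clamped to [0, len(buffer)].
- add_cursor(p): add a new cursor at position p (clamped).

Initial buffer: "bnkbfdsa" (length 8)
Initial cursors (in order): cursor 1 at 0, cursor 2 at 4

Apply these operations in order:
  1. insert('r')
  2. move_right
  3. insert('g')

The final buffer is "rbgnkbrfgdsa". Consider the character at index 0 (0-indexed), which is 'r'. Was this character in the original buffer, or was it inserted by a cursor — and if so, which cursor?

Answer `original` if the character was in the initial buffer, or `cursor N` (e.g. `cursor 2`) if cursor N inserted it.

After op 1 (insert('r')): buffer="rbnkbrfdsa" (len 10), cursors c1@1 c2@6, authorship 1....2....
After op 2 (move_right): buffer="rbnkbrfdsa" (len 10), cursors c1@2 c2@7, authorship 1....2....
After op 3 (insert('g')): buffer="rbgnkbrfgdsa" (len 12), cursors c1@3 c2@9, authorship 1.1...2.2...
Authorship (.=original, N=cursor N): 1 . 1 . . . 2 . 2 . . .
Index 0: author = 1

Answer: cursor 1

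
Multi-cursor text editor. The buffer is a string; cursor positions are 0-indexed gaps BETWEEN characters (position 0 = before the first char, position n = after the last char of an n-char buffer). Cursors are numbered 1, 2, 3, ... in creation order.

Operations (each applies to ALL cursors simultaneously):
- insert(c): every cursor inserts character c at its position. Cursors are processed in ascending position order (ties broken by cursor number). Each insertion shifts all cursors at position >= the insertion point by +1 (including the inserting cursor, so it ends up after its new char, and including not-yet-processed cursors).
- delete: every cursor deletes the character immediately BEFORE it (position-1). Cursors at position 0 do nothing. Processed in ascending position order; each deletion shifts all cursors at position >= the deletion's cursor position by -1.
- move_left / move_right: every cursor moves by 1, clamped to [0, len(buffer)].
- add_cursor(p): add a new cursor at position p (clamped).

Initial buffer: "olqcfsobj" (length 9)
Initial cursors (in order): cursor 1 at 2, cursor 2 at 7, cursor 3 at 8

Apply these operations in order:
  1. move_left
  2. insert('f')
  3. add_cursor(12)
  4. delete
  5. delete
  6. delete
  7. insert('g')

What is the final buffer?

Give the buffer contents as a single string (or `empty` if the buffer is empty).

Answer: glggg

Derivation:
After op 1 (move_left): buffer="olqcfsobj" (len 9), cursors c1@1 c2@6 c3@7, authorship .........
After op 2 (insert('f')): buffer="oflqcfsfofbj" (len 12), cursors c1@2 c2@8 c3@10, authorship .1.....2.3..
After op 3 (add_cursor(12)): buffer="oflqcfsfofbj" (len 12), cursors c1@2 c2@8 c3@10 c4@12, authorship .1.....2.3..
After op 4 (delete): buffer="olqcfsob" (len 8), cursors c1@1 c2@6 c3@7 c4@8, authorship ........
After op 5 (delete): buffer="lqcf" (len 4), cursors c1@0 c2@4 c3@4 c4@4, authorship ....
After op 6 (delete): buffer="l" (len 1), cursors c1@0 c2@1 c3@1 c4@1, authorship .
After op 7 (insert('g')): buffer="glggg" (len 5), cursors c1@1 c2@5 c3@5 c4@5, authorship 1.234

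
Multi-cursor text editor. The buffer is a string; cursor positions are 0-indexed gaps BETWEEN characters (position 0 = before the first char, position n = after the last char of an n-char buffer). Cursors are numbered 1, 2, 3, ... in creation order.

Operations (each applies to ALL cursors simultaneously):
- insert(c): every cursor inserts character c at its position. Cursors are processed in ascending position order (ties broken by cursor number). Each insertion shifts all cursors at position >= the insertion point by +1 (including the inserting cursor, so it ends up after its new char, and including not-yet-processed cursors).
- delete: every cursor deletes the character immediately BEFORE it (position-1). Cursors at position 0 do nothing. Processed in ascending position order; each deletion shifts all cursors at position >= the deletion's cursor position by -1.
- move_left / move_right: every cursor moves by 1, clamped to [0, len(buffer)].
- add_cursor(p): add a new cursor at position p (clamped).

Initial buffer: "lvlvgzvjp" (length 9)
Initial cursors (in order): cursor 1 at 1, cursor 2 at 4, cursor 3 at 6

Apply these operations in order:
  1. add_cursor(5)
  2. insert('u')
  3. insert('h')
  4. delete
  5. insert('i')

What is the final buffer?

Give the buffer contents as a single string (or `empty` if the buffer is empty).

After op 1 (add_cursor(5)): buffer="lvlvgzvjp" (len 9), cursors c1@1 c2@4 c4@5 c3@6, authorship .........
After op 2 (insert('u')): buffer="luvlvuguzuvjp" (len 13), cursors c1@2 c2@6 c4@8 c3@10, authorship .1...2.4.3...
After op 3 (insert('h')): buffer="luhvlvuhguhzuhvjp" (len 17), cursors c1@3 c2@8 c4@11 c3@14, authorship .11...22.44.33...
After op 4 (delete): buffer="luvlvuguzuvjp" (len 13), cursors c1@2 c2@6 c4@8 c3@10, authorship .1...2.4.3...
After op 5 (insert('i')): buffer="luivlvuiguizuivjp" (len 17), cursors c1@3 c2@8 c4@11 c3@14, authorship .11...22.44.33...

Answer: luivlvuiguizuivjp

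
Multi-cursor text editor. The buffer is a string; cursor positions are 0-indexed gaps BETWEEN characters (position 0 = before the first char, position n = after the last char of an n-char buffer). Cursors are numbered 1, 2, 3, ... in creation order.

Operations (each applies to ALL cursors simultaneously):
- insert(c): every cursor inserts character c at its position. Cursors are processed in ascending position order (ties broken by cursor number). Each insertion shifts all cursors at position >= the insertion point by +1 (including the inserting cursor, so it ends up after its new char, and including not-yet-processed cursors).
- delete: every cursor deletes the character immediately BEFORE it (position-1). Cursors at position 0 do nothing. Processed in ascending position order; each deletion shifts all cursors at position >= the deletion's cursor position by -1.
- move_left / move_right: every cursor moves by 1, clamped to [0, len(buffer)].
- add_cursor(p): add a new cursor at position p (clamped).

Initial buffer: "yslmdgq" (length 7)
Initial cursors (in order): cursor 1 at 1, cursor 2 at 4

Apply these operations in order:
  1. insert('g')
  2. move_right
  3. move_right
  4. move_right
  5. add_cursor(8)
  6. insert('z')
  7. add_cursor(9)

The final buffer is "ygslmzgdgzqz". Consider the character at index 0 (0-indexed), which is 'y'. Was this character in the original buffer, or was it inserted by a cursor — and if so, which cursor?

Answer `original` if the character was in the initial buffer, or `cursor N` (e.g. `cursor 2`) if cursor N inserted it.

Answer: original

Derivation:
After op 1 (insert('g')): buffer="ygslmgdgq" (len 9), cursors c1@2 c2@6, authorship .1...2...
After op 2 (move_right): buffer="ygslmgdgq" (len 9), cursors c1@3 c2@7, authorship .1...2...
After op 3 (move_right): buffer="ygslmgdgq" (len 9), cursors c1@4 c2@8, authorship .1...2...
After op 4 (move_right): buffer="ygslmgdgq" (len 9), cursors c1@5 c2@9, authorship .1...2...
After op 5 (add_cursor(8)): buffer="ygslmgdgq" (len 9), cursors c1@5 c3@8 c2@9, authorship .1...2...
After op 6 (insert('z')): buffer="ygslmzgdgzqz" (len 12), cursors c1@6 c3@10 c2@12, authorship .1...12..3.2
After op 7 (add_cursor(9)): buffer="ygslmzgdgzqz" (len 12), cursors c1@6 c4@9 c3@10 c2@12, authorship .1...12..3.2
Authorship (.=original, N=cursor N): . 1 . . . 1 2 . . 3 . 2
Index 0: author = original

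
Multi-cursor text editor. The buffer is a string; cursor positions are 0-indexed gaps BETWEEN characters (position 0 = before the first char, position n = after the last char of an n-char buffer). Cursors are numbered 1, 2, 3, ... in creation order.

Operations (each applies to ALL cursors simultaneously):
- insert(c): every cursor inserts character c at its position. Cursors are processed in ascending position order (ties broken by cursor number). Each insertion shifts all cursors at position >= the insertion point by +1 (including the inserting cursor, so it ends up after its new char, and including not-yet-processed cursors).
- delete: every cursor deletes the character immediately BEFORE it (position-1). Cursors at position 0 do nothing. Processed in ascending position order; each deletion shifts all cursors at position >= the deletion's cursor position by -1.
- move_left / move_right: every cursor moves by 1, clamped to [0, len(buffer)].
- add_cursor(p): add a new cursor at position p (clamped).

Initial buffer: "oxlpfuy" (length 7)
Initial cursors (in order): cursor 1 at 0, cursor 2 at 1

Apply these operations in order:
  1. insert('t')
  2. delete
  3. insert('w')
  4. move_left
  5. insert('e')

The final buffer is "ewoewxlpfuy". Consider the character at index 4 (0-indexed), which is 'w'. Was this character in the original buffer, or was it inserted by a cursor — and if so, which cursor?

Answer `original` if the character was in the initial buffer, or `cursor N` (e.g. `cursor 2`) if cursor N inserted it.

After op 1 (insert('t')): buffer="totxlpfuy" (len 9), cursors c1@1 c2@3, authorship 1.2......
After op 2 (delete): buffer="oxlpfuy" (len 7), cursors c1@0 c2@1, authorship .......
After op 3 (insert('w')): buffer="wowxlpfuy" (len 9), cursors c1@1 c2@3, authorship 1.2......
After op 4 (move_left): buffer="wowxlpfuy" (len 9), cursors c1@0 c2@2, authorship 1.2......
After op 5 (insert('e')): buffer="ewoewxlpfuy" (len 11), cursors c1@1 c2@4, authorship 11.22......
Authorship (.=original, N=cursor N): 1 1 . 2 2 . . . . . .
Index 4: author = 2

Answer: cursor 2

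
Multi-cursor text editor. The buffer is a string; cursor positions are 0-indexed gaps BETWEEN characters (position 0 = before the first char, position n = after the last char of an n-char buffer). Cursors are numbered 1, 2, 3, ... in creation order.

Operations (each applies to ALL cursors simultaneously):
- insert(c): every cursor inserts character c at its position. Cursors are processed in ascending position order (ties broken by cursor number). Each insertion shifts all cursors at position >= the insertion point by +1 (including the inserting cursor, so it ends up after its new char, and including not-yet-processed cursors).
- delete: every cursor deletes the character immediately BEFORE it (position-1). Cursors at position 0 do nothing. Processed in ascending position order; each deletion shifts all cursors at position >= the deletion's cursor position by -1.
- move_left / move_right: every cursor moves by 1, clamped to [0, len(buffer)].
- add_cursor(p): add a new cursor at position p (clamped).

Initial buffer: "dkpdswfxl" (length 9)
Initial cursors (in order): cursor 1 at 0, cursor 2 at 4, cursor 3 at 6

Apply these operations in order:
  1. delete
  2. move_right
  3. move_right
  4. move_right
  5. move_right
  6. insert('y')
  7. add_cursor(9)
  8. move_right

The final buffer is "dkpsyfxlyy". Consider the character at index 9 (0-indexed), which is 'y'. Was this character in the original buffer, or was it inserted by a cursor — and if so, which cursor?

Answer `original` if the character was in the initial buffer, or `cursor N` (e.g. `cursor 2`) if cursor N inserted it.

After op 1 (delete): buffer="dkpsfxl" (len 7), cursors c1@0 c2@3 c3@4, authorship .......
After op 2 (move_right): buffer="dkpsfxl" (len 7), cursors c1@1 c2@4 c3@5, authorship .......
After op 3 (move_right): buffer="dkpsfxl" (len 7), cursors c1@2 c2@5 c3@6, authorship .......
After op 4 (move_right): buffer="dkpsfxl" (len 7), cursors c1@3 c2@6 c3@7, authorship .......
After op 5 (move_right): buffer="dkpsfxl" (len 7), cursors c1@4 c2@7 c3@7, authorship .......
After op 6 (insert('y')): buffer="dkpsyfxlyy" (len 10), cursors c1@5 c2@10 c3@10, authorship ....1...23
After op 7 (add_cursor(9)): buffer="dkpsyfxlyy" (len 10), cursors c1@5 c4@9 c2@10 c3@10, authorship ....1...23
After op 8 (move_right): buffer="dkpsyfxlyy" (len 10), cursors c1@6 c2@10 c3@10 c4@10, authorship ....1...23
Authorship (.=original, N=cursor N): . . . . 1 . . . 2 3
Index 9: author = 3

Answer: cursor 3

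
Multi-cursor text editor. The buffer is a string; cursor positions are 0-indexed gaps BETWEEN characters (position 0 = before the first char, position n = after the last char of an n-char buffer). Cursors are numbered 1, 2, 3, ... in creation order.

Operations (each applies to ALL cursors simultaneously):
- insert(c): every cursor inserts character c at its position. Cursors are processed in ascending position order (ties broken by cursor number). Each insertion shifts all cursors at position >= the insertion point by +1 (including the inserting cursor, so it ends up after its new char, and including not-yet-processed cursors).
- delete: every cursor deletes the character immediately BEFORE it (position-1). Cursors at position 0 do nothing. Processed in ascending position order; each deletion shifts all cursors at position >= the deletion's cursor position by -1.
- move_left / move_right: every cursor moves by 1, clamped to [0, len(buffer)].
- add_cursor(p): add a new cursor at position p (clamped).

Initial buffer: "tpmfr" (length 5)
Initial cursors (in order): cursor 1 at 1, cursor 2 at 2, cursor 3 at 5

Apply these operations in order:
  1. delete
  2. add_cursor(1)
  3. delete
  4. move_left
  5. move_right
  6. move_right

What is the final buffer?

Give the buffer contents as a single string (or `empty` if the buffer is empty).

After op 1 (delete): buffer="mf" (len 2), cursors c1@0 c2@0 c3@2, authorship ..
After op 2 (add_cursor(1)): buffer="mf" (len 2), cursors c1@0 c2@0 c4@1 c3@2, authorship ..
After op 3 (delete): buffer="" (len 0), cursors c1@0 c2@0 c3@0 c4@0, authorship 
After op 4 (move_left): buffer="" (len 0), cursors c1@0 c2@0 c3@0 c4@0, authorship 
After op 5 (move_right): buffer="" (len 0), cursors c1@0 c2@0 c3@0 c4@0, authorship 
After op 6 (move_right): buffer="" (len 0), cursors c1@0 c2@0 c3@0 c4@0, authorship 

Answer: empty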